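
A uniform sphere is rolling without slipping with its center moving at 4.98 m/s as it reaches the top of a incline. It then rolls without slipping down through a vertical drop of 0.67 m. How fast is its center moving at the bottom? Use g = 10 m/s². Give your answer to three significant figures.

v ≈ 5.86 m/s

For this body I = (2/5)MR², i.e. k = I/(MR²) = 0.4.
Rolling without slipping gives ω = v/R, so the total kinetic energy is ½Mv² + ½Iω² = ½(1+k)Mv² = (7/10)Mv².
Conserving energy between top and bottom: (7/10)Mv² = (7/10)Mv₀² + Mgh, hence v² = v₀² + 2gh/(1+k).
v = √(4.98² + 2×10×0.67/1.4) = √34.37 ≈ 5.86 m/s.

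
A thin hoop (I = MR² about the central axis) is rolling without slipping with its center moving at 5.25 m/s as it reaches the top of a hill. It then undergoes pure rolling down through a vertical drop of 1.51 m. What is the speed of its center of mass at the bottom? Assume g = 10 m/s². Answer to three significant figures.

v ≈ 6.53 m/s

Here I = MR², so the shape factor k = I/(MR²) = 1.
The rolling condition ω = v/R makes the rotational term ½I(v/R)² = ½kMv², so KE_total = ½(1+k)Mv² = Mv².
Energy conservation: Mv₀² + Mgh = Mv², so v² = v₀² + 2gh/(1+k).
v = √(5.25² + 2×10×1.51/2) = √42.66 ≈ 6.53 m/s.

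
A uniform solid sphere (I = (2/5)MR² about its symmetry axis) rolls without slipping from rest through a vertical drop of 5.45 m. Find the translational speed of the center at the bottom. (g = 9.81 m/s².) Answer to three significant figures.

v ≈ 8.74 m/s

The moment of inertia is (2/5)MR², giving k ≡ I/(MR²) = 0.4.
Rolling without slipping gives ω = v/R, so the total kinetic energy is ½Mv² + ½Iω² = ½(1+k)Mv² = (7/10)Mv².
Energy conservation: Mgh = (7/10)Mv², so v = √(2gh/(1+k)) = √(2 × 9.81 × 5.45 / 1.4) ≈ 8.74 m/s.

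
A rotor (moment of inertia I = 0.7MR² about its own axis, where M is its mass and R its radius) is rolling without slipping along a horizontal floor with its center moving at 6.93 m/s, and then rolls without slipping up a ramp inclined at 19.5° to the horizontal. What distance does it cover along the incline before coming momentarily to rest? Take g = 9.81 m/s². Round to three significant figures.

d ≈ 12.5 m

For this body I = 0.7MR², i.e. k = I/(MR²) = 0.7.
Since it rolls without slipping, ω = v/R and KE = ½Mv² + ½Iω² = ½(1+k)Mv² = (17/20)Mv².
Setting this equal to Mgh gives the vertical rise h = (1+k)v₀²/(2g) = 1.7×6.93²/(2×9.81) = 4.161 m.
The distance along the slope is d = h/sinθ = 4.161/sin19.5° ≈ 12.5 m.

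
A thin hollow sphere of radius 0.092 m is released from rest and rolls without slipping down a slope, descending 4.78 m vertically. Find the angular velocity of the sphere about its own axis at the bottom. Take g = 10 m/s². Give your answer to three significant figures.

The moment of inertia is (2/3)MR², giving k ≡ I/(MR²) = 2/3.
Pure rolling means v = ωR; then KE = ½Mv² + ½I(v/R)² = ½(1+k)Mv² = (5/6)Mv².
Energy conservation Mgh = ½(1+k)Mv² gives v = √(2gh/(1+k)) = √(2 × 10 × 4.78 / 1.667) = 7.574 m/s.
The angular speed follows from ω = v/R = 7.574/0.092 ≈ 82.3 rad/s.

ω ≈ 82.3 rad/s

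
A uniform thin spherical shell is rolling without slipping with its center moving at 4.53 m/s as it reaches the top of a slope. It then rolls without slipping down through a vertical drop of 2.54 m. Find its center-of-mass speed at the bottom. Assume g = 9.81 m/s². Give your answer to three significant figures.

v ≈ 7.10 m/s

Here I = (2/3)MR², so the shape factor k = I/(MR²) = 2/3.
Pure rolling means v = ωR; then KE = ½Mv² + ½I(v/R)² = ½(1+k)Mv² = (5/6)Mv².
Conserving energy between top and bottom: (5/6)Mv² = (5/6)Mv₀² + Mgh, hence v² = v₀² + 2gh/(1+k).
v = √(4.53² + 2×9.81×2.54/1.667) = √50.42 ≈ 7.10 m/s.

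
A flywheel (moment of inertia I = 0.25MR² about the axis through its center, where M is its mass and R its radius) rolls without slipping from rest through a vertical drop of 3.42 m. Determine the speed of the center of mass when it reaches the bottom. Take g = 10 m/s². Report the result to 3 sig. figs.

v ≈ 7.40 m/s

With I = 0.25MR², the ratio k = I/(MR²) is 0.25.
Pure rolling means v = ωR; then KE = ½Mv² + ½I(v/R)² = ½(1+k)Mv² = (5/8)Mv².
Setting Mgh = (5/8)Mv² gives v = √(2gh/(1+k)) = √(2·10·3.42/1.25) ≈ 7.40 m/s.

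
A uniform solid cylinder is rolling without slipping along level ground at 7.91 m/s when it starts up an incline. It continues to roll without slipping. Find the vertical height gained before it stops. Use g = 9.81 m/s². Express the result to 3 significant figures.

With I = (1/2)MR², the ratio k = I/(MR²) is 0.5.
Pure rolling means v = ωR; then KE = ½Mv² + ½I(v/R)² = ½(1+k)Mv² = (3/4)Mv².
At the top the kinetic energy is zero, so (3/4)Mv₀² = Mgh.
Thus h = (1+k)v₀²/(2g) = 1.5 × 7.91² / (2 × 9.81) ≈ 4.78 m.

h ≈ 4.78 m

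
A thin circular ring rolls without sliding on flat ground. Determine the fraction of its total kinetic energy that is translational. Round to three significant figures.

With I = MR², the ratio k = I/(MR²) is 1.
Since ω = v/R, the translational part is ½Mv² and the rotational part is ½I(v/R)² = ½kMv²; the total is ½(1+k)Mv².
The translational fraction is therefore 1/(1+k) = 1/2 ≈ 0.500.

fraction ≈ 0.500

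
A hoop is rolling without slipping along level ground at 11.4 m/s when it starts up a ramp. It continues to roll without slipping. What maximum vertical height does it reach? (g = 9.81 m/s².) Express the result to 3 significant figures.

The moment of inertia is MR², giving k ≡ I/(MR²) = 1.
Since it rolls without slipping, ω = v/R and KE = ½Mv² + ½Iω² = ½(1+k)Mv² = Mv².
At the top the kinetic energy is zero, so Mv₀² = Mgh.
Thus h = (1+k)v₀²/(2g) = 2 × 11.4² / (2 × 9.81) ≈ 13.2 m.

h ≈ 13.2 m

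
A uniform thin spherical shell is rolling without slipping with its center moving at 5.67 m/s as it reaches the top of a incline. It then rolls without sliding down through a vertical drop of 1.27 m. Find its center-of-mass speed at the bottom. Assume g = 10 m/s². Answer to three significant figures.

Here I = (2/3)MR², so the shape factor k = I/(MR²) = 2/3.
The rolling condition ω = v/R makes the rotational term ½I(v/R)² = ½kMv², so KE_total = ½(1+k)Mv² = (5/6)Mv².
Energy conservation: (5/6)Mv₀² + Mgh = (5/6)Mv², so v² = v₀² + 2gh/(1+k).
v = √(5.67² + 2×10×1.27/1.667) = √47.39 ≈ 6.88 m/s.

v ≈ 6.88 m/s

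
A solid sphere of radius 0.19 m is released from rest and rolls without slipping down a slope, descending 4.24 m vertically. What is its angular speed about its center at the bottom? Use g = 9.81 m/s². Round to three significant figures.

For this body I = (2/5)MR², i.e. k = I/(MR²) = 0.4.
Pure rolling means v = ωR; then KE = ½Mv² + ½I(v/R)² = ½(1+k)Mv² = (7/10)Mv².
Energy conservation Mgh = ½(1+k)Mv² gives v = √(2gh/(1+k)) = √(2 × 9.81 × 4.24 / 1.4) = 7.708 m/s.
Then ω = v/R = 7.708 / 0.19 ≈ 40.6 rad/s.

ω ≈ 40.6 rad/s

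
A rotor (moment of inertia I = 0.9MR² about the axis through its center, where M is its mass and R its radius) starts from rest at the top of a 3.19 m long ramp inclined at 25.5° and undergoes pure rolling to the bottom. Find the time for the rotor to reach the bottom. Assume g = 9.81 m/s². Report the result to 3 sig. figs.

For this body I = 0.9MR², i.e. k = I/(MR²) = 0.9.
Along the incline Mg sinθ − f = Ma, and torque about the center fR = Iα = kMR²(a/R) gives f = kMa.
Hence a = g sinθ/(1+k) = 9.81×sin25.5°/1.9 = 2.223 m/s².
With constant a from rest, t = √(2L/a) = √(2·3.19/2.223) ≈ 1.69 s.

t ≈ 1.69 s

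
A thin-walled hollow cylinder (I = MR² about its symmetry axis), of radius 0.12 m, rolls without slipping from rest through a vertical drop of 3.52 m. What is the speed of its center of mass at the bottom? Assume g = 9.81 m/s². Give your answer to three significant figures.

v ≈ 5.88 m/s

With I = MR², the ratio k = I/(MR²) is 1.
Since it rolls without slipping, ω = v/R and KE = ½Mv² + ½Iω² = ½(1+k)Mv² = Mv².
Energy conservation: Mgh = Mv², so v = √(2gh/(1+k)) = √(2 × 9.81 × 3.52 / 2) ≈ 5.88 m/s.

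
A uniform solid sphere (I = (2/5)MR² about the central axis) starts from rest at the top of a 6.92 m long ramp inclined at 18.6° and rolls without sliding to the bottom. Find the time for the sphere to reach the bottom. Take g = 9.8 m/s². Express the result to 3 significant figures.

t ≈ 2.49 s

For this body I = (2/5)MR², i.e. k = I/(MR²) = 0.4.
Translational: Mg sinθ − f = Ma. Rotational about the CM: fR = Iα = kMRa, so f = kMa.
Hence a = g sinθ/(1+k) = 9.8×sin18.6°/1.4 = 2.233 m/s².
With constant a from rest, t = √(2L/a) = √(2·6.92/2.233) ≈ 2.49 s.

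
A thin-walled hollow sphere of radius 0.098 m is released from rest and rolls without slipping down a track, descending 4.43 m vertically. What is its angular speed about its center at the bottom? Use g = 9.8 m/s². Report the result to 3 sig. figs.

ω ≈ 73.7 rad/s

For this body I = (2/3)MR², i.e. k = I/(MR²) = 2/3.
Rolling without slipping gives ω = v/R, so the total kinetic energy is ½Mv² + ½Iω² = ½(1+k)Mv² = (5/6)Mv².
Energy conservation Mgh = ½(1+k)Mv² gives v = √(2gh/(1+k)) = √(2 × 9.8 × 4.43 / 1.667) = 7.218 m/s.
Then ω = v/R = 7.218 / 0.098 ≈ 73.7 rad/s.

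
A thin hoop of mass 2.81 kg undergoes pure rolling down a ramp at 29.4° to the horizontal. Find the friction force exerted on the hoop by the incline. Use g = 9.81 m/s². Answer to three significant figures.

f ≈ 6.77 N

The moment of inertia is MR², giving k ≡ I/(MR²) = 1.
Newton's second law down the slope: Mg sinθ − f = Ma. The torque equation fR = Iα (with α = a/R) gives f = kMa.
Combining, a = g sinθ/(1+k) and f = kMa = kMg sinθ/(1+k).
f = 1 × 2.81 × 9.81 × sin29.4° / 2 ≈ 6.77 N.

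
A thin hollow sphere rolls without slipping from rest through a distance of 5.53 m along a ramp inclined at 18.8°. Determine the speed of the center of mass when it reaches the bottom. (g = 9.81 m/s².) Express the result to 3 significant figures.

Here I = (2/3)MR², so the shape factor k = I/(MR²) = 2/3.
Pure rolling means v = ωR; then KE = ½Mv² + ½I(v/R)² = ½(1+k)Mv² = (5/6)Mv².
The vertical drop is h = L sinθ = 5.53 × sin18.8° = 1.782 m.
Energy conservation: Mgh = (5/6)Mv², so v = √(2gh/(1+k)) = √(2 × 9.81 × 1.782 / 1.667) ≈ 4.58 m/s.

v ≈ 4.58 m/s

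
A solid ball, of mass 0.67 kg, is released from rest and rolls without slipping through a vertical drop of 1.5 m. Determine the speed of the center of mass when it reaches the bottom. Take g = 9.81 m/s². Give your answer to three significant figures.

Here I = (2/5)MR², so the shape factor k = I/(MR²) = 0.4.
Since it rolls without slipping, ω = v/R and KE = ½Mv² + ½Iω² = ½(1+k)Mv² = (7/10)Mv².
Setting Mgh = (7/10)Mv² gives v = √(2gh/(1+k)) = √(2·9.81·1.5/1.4) ≈ 4.58 m/s.

v ≈ 4.58 m/s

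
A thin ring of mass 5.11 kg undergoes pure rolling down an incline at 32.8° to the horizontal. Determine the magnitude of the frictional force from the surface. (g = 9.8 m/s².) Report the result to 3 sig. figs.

For this body I = MR², i.e. k = I/(MR²) = 1.
Translational: Mg sinθ − f = Ma. Rotational about the CM: fR = Iα = kMRa, so f = kMa.
Combining, a = g sinθ/(1+k) and f = kMa = kMg sinθ/(1+k).
f = 1 × 5.11 × 9.8 × sin32.8° / 2 ≈ 13.6 N.

f ≈ 13.6 N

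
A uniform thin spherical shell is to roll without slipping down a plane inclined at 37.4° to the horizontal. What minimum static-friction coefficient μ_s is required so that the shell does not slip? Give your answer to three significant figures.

μ_min ≈ 0.306

For this body I = (2/3)MR², i.e. k = I/(MR²) = 2/3.
Newton's second law down the slope: Mg sinθ − f = Ma. The torque equation fR = Iα (with α = a/R) gives f = kMa.
These give a = g sinθ/(1+k) and the required friction f = kMg sinθ/(1+k).
The normal force is N = Mg cosθ, so μ_min = f/N = k tanθ/(1+k).
μ_min = (2/3) × tan37.4° / 1.667 ≈ 0.306.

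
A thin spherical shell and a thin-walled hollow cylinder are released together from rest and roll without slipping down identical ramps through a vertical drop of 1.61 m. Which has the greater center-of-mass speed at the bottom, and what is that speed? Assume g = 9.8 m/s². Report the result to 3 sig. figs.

the thin spherical shell, at v ≈ 4.35 m/s

For rolling without slipping, Mgh = ½(1+k)Mv² where k = I/(MR²), so v = √(2gh/(1+k)).
Thin spherical shell: k = 2/3, giving v = √(2×9.8×1.61/1.667) = 4.351 m/s.
Thin-walled hollow cylinder: k = 1, giving v = √(2×9.8×1.61/2) = 3.972 m/s.
The smaller k wins: the thin spherical shell, at ≈ 4.35 m/s.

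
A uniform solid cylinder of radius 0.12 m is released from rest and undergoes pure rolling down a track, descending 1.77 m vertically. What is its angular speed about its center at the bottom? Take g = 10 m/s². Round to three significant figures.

The moment of inertia is (1/2)MR², giving k ≡ I/(MR²) = 0.5.
Pure rolling means v = ωR; then KE = ½Mv² + ½I(v/R)² = ½(1+k)Mv² = (3/4)Mv².
Energy conservation Mgh = ½(1+k)Mv² gives v = √(2gh/(1+k)) = √(2 × 10 × 1.77 / 1.5) = 4.858 m/s.
Then ω = v/R = 4.858 / 0.12 ≈ 40.5 rad/s.

ω ≈ 40.5 rad/s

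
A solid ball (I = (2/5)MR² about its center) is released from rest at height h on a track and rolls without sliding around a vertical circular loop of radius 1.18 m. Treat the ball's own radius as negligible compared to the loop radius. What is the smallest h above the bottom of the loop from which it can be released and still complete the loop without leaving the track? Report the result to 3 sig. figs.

h_min ≈ 3.19 m

For this body I = (2/5)MR², i.e. k = I/(MR²) = 0.4.
At the top, contact is just lost when gravity alone supplies the centripetal force: Mg = Mv_top²/r, i.e. v_top² = gr.
With ω = v/R, the kinetic energy at speed v is ½(1+k)Mv² = (7/10)Mv².
Energy conservation from release (height h) to the top (height 2r): Mgh = Mg(2r) + (7/10)M·gr.
Thus h_min = 2r + (1+k)r/2 = r(2 + 1.4/2) = 1.18 × 2.7 ≈ 3.19 m.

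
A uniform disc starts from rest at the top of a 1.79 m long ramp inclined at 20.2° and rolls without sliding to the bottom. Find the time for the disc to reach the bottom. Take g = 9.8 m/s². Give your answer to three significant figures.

t ≈ 1.26 s

With I = (1/2)MR², the ratio k = I/(MR²) is 0.5.
Newton's second law down the slope: Mg sinθ − f = Ma. The torque equation fR = Iα (with α = a/R) gives f = kMa.
Hence a = g sinθ/(1+k) = 9.8×sin20.2°/1.5 = 2.256 m/s².
With constant a from rest, t = √(2L/a) = √(2·1.79/2.256) ≈ 1.26 s.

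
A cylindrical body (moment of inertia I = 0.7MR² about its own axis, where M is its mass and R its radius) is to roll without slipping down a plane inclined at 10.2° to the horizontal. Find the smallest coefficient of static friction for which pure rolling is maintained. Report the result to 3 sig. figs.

μ_min ≈ 0.0741

Here I = 0.7MR², so the shape factor k = I/(MR²) = 0.7.
Translational: Mg sinθ − f = Ma. Rotational about the CM: fR = Iα = kMRa, so f = kMa.
These give a = g sinθ/(1+k) and the required friction f = kMg sinθ/(1+k).
The normal force is N = Mg cosθ, so μ_min = f/N = k tanθ/(1+k).
μ_min = 0.7 × tan10.2° / 1.7 ≈ 0.0741.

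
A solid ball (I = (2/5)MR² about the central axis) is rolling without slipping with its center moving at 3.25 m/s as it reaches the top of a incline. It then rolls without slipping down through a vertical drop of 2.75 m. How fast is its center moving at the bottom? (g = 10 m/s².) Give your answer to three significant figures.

v ≈ 7.06 m/s

With I = (2/5)MR², the ratio k = I/(MR²) is 0.4.
The rolling condition ω = v/R makes the rotational term ½I(v/R)² = ½kMv², so KE_total = ½(1+k)Mv² = (7/10)Mv².
Energy conservation: (7/10)Mv₀² + Mgh = (7/10)Mv², so v² = v₀² + 2gh/(1+k).
v = √(3.25² + 2×10×2.75/1.4) = √49.85 ≈ 7.06 m/s.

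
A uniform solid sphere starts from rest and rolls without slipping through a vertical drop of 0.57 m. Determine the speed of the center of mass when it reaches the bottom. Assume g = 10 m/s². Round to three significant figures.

For this body I = (2/5)MR², i.e. k = I/(MR²) = 0.4.
The rolling condition ω = v/R makes the rotational term ½I(v/R)² = ½kMv², so KE_total = ½(1+k)Mv² = (7/10)Mv².
Setting Mgh = (7/10)Mv² gives v = √(2gh/(1+k)) = √(2·10·0.57/1.4) ≈ 2.85 m/s.

v ≈ 2.85 m/s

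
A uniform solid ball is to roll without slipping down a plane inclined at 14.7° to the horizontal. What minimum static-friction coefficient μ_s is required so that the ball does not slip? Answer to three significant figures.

μ_min ≈ 0.0750

For this body I = (2/5)MR², i.e. k = I/(MR²) = 0.4.
Newton's second law down the slope: Mg sinθ − f = Ma. The torque equation fR = Iα (with α = a/R) gives f = kMa.
These give a = g sinθ/(1+k) and the required friction f = kMg sinθ/(1+k).
With N = Mg cosθ, the no-slip condition f ≤ μN gives μ_min = f/N = k tanθ/(1+k).
μ_min = 0.4 × tan14.7° / 1.4 ≈ 0.0750.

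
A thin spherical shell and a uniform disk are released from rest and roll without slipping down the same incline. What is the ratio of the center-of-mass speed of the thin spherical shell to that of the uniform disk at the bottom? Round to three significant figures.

v_ratio ≈ 0.949

Each satisfies Mgh = ½(1+k)Mv² with k = I/(MR²), so v ∝ 1/√(1+k).
For the thin spherical shell k = 2/3; for the uniform disk k = 0.5.
v₁/v₂ = √((1+k₂)/(1+k₁)) = √(1.5/1.667) ≈ 0.949.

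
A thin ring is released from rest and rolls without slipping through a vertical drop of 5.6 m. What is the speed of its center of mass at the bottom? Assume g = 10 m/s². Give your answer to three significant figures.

With I = MR², the ratio k = I/(MR²) is 1.
Since it rolls without slipping, ω = v/R and KE = ½Mv² + ½Iω² = ½(1+k)Mv² = Mv².
Energy conservation: Mgh = Mv², so v = √(2gh/(1+k)) = √(2 × 10 × 5.6 / 2) ≈ 7.48 m/s.

v ≈ 7.48 m/s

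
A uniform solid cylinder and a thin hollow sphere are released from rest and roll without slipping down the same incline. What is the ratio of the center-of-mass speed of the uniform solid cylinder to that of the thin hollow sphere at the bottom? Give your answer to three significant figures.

v_ratio ≈ 1.05

Each satisfies Mgh = ½(1+k)Mv² with k = I/(MR²), so v ∝ 1/√(1+k).
For the uniform solid cylinder k = 0.5; for the thin hollow sphere k = 2/3.
v₁/v₂ = √((1+k₂)/(1+k₁)) = √(1.667/1.5) ≈ 1.05.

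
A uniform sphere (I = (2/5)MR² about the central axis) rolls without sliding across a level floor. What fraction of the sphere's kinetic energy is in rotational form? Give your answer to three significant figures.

The moment of inertia is (2/5)MR², giving k ≡ I/(MR²) = 0.4.
Since ω = v/R, the translational part is ½Mv² and the rotational part is ½I(v/R)² = ½kMv²; the total is ½(1+k)Mv².
The rotational fraction is therefore k/(1+k) = 0.4/1.4 ≈ 0.286.

fraction ≈ 0.286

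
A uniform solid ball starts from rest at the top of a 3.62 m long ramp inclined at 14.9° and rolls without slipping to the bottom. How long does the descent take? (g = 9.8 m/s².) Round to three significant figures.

Here I = (2/5)MR², so the shape factor k = I/(MR²) = 0.4.
Along the incline Mg sinθ − f = Ma, and torque about the center fR = Iα = kMR²(a/R) gives f = kMa.
Hence a = g sinθ/(1+k) = 9.8×sin14.9°/1.4 = 1.8 m/s².
Starting from rest, L = ½at², so t = √(2L/a) = √(2×3.62/1.8) ≈ 2.01 s.

t ≈ 2.01 s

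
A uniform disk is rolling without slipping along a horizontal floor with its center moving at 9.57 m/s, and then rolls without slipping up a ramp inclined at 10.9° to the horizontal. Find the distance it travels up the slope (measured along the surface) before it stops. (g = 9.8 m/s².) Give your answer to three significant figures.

Here I = (1/2)MR², so the shape factor k = I/(MR²) = 0.5.
Since it rolls without slipping, ω = v/R and KE = ½Mv² + ½Iω² = ½(1+k)Mv² = (3/4)Mv².
Setting this equal to Mgh gives the vertical rise h = (1+k)v₀²/(2g) = 1.5×9.57²/(2×9.8) = 7.009 m.
The distance along the slope is d = h/sinθ = 7.009/sin10.9° ≈ 37.1 m.

d ≈ 37.1 m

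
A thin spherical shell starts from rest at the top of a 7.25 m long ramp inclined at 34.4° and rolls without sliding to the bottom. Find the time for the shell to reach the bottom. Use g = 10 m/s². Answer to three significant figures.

The moment of inertia is (2/3)MR², giving k ≡ I/(MR²) = 2/3.
Along the incline Mg sinθ − f = Ma, and torque about the center fR = Iα = kMR²(a/R) gives f = kMa.
Hence a = g sinθ/(1+k) = 10×sin34.4°/1.667 = 3.39 m/s².
With constant a from rest, t = √(2L/a) = √(2·7.25/3.39) ≈ 2.07 s.

t ≈ 2.07 s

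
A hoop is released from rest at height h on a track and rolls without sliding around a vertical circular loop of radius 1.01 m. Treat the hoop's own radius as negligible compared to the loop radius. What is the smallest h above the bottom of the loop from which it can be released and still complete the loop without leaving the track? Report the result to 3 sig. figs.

The moment of inertia is MR², giving k ≡ I/(MR²) = 1.
At the top, contact is just lost when gravity alone supplies the centripetal force: Mg = Mv_top²/r, i.e. v_top² = gr.
With ω = v/R, the kinetic energy at speed v is ½(1+k)Mv² = Mv².
Energy conservation from release (height h) to the top (height 2r): Mgh = Mg(2r) + M·gr.
Thus h_min = 2r + (1+k)r/2 = r(2 + 2/2) = 1.01 × 3 ≈ 3.03 m.

h_min ≈ 3.03 m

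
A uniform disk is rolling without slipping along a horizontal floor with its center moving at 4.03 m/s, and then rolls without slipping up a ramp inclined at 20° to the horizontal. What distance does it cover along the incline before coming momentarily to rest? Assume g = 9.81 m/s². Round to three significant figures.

Here I = (1/2)MR², so the shape factor k = I/(MR²) = 0.5.
Pure rolling means v = ωR; then KE = ½Mv² + ½I(v/R)² = ½(1+k)Mv² = (3/4)Mv².
Setting this equal to Mgh gives the vertical rise h = (1+k)v₀²/(2g) = 1.5×4.03²/(2×9.81) = 1.242 m.
Along the incline, d = h/sinθ = 1.242/sin20° ≈ 3.63 m.

d ≈ 3.63 m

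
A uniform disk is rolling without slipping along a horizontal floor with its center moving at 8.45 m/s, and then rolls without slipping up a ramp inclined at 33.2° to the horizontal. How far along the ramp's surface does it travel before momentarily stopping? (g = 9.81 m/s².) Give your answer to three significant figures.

d ≈ 9.97 m

The moment of inertia is (1/2)MR², giving k ≡ I/(MR²) = 0.5.
The rolling condition ω = v/R makes the rotational term ½I(v/R)² = ½kMv², so KE_total = ½(1+k)Mv² = (3/4)Mv².
Setting this equal to Mgh gives the vertical rise h = (1+k)v₀²/(2g) = 1.5×8.45²/(2×9.81) = 5.459 m.
The distance along the slope is d = h/sinθ = 5.459/sin33.2° ≈ 9.97 m.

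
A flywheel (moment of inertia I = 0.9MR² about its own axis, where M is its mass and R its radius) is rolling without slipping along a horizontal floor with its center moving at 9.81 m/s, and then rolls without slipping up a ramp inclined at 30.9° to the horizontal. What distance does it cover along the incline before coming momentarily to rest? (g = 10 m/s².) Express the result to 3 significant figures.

Here I = 0.9MR², so the shape factor k = I/(MR²) = 0.9.
Since it rolls without slipping, ω = v/R and KE = ½Mv² + ½Iω² = ½(1+k)Mv² = (19/20)Mv².
Setting this equal to Mgh gives the vertical rise h = (1+k)v₀²/(2g) = 1.9×9.81²/(2×10) = 9.142 m.
Along the incline, d = h/sinθ = 9.142/sin30.9° ≈ 17.8 m.

d ≈ 17.8 m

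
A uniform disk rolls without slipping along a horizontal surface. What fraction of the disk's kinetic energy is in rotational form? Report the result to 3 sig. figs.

Here I = (1/2)MR², so the shape factor k = I/(MR²) = 0.5.
With ω = v/R, KE_trans = ½Mv² and KE_rot = ½Iω² = ½kMv², so KE_total = ½(1+k)Mv².
The rotational fraction is therefore k/(1+k) = 0.5/1.5 ≈ 0.333.

fraction ≈ 0.333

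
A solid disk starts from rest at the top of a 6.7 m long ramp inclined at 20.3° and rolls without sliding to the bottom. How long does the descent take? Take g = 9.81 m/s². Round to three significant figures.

With I = (1/2)MR², the ratio k = I/(MR²) is 0.5.
Along the incline Mg sinθ − f = Ma, and torque about the center fR = Iα = kMR²(a/R) gives f = kMa.
Hence a = g sinθ/(1+k) = 9.81×sin20.3°/1.5 = 2.269 m/s².
Starting from rest, L = ½at², so t = √(2L/a) = √(2×6.7/2.269) ≈ 2.43 s.

t ≈ 2.43 s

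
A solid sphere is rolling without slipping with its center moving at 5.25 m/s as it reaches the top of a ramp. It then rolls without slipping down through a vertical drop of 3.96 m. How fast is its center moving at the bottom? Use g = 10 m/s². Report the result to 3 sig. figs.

The moment of inertia is (2/5)MR², giving k ≡ I/(MR²) = 0.4.
Since it rolls without slipping, ω = v/R and KE = ½Mv² + ½Iω² = ½(1+k)Mv² = (7/10)Mv².
Conserving energy between top and bottom: (7/10)Mv² = (7/10)Mv₀² + Mgh, hence v² = v₀² + 2gh/(1+k).
v = √(5.25² + 2×10×3.96/1.4) = √84.13 ≈ 9.17 m/s.

v ≈ 9.17 m/s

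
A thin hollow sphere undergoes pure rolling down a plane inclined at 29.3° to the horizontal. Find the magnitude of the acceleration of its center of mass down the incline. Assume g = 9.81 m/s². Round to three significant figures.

a ≈ 2.88 m/s²

The moment of inertia is (2/3)MR², giving k ≡ I/(MR²) = 2/3.
Translational: Mg sinθ − f = Ma. Rotational about the CM: fR = Iα = kMRa, so f = kMa.
Eliminating f: Mg sinθ = (1+k)Ma, so a = g sinθ/(1+k) = 9.81 × sin29.3° / 1.667 ≈ 2.88 m/s².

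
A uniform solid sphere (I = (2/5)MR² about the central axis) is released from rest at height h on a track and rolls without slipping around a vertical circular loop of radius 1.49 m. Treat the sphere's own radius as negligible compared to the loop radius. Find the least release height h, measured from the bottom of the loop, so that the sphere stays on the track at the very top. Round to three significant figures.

For this body I = (2/5)MR², i.e. k = I/(MR²) = 0.4.
At the top, contact is just lost when gravity alone supplies the centripetal force: Mg = Mv_top²/r, i.e. v_top² = gr.
With ω = v/R, the kinetic energy at speed v is ½(1+k)Mv² = (7/10)Mv².
Energy conservation from release (height h) to the top (height 2r): Mgh = Mg(2r) + (7/10)M·gr.
Thus h_min = 2r + (1+k)r/2 = r(2 + 1.4/2) = 1.49 × 2.7 ≈ 4.02 m.

h_min ≈ 4.02 m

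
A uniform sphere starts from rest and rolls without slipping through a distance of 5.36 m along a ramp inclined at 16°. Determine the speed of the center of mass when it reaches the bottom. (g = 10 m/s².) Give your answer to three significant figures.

Here I = (2/5)MR², so the shape factor k = I/(MR²) = 0.4.
The rolling condition ω = v/R makes the rotational term ½I(v/R)² = ½kMv², so KE_total = ½(1+k)Mv² = (7/10)Mv².
The vertical drop is h = L sinθ = 5.36 × sin16° = 1.477 m.
Setting Mgh = (7/10)Mv² gives v = √(2gh/(1+k)) = √(2·10·1.477/1.4) ≈ 4.59 m/s.

v ≈ 4.59 m/s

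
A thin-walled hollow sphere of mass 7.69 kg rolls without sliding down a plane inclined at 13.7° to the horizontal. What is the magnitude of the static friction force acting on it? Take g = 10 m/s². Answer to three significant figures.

With I = (2/3)MR², the ratio k = I/(MR²) is 2/3.
Along the incline Mg sinθ − f = Ma, and torque about the center fR = Iα = kMR²(a/R) gives f = kMa.
Combining, a = g sinθ/(1+k) and f = kMa = kMg sinθ/(1+k).
f = (2/3) × 7.69 × 10 × sin13.7° / 1.667 ≈ 7.29 N.

f ≈ 7.29 N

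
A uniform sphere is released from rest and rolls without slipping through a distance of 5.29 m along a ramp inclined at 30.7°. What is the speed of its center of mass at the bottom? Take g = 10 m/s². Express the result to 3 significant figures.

v ≈ 6.21 m/s

Here I = (2/5)MR², so the shape factor k = I/(MR²) = 0.4.
The rolling condition ω = v/R makes the rotational term ½I(v/R)² = ½kMv², so KE_total = ½(1+k)Mv² = (7/10)Mv².
The vertical drop is h = L sinθ = 5.29 × sin30.7° = 2.701 m.
Energy conservation: Mgh = (7/10)Mv², so v = √(2gh/(1+k)) = √(2 × 10 × 2.701 / 1.4) ≈ 6.21 m/s.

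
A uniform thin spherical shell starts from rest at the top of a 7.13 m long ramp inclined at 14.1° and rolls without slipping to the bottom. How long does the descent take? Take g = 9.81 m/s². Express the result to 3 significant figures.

With I = (2/3)MR², the ratio k = I/(MR²) is 2/3.
Newton's second law down the slope: Mg sinθ − f = Ma. The torque equation fR = Iα (with α = a/R) gives f = kMa.
Hence a = g sinθ/(1+k) = 9.81×sin14.1°/1.667 = 1.434 m/s².
Starting from rest, L = ½at², so t = √(2L/a) = √(2×7.13/1.434) ≈ 3.15 s.

t ≈ 3.15 s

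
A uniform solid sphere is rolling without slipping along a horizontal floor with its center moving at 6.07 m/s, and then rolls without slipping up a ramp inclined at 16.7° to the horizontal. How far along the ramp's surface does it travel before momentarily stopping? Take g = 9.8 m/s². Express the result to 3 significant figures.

d ≈ 9.16 m

The moment of inertia is (2/5)MR², giving k ≡ I/(MR²) = 0.4.
The rolling condition ω = v/R makes the rotational term ½I(v/R)² = ½kMv², so KE_total = ½(1+k)Mv² = (7/10)Mv².
Setting this equal to Mgh gives the vertical rise h = (1+k)v₀²/(2g) = 1.4×6.07²/(2×9.8) = 2.632 m.
Along the incline, d = h/sinθ = 2.632/sin16.7° ≈ 9.16 m.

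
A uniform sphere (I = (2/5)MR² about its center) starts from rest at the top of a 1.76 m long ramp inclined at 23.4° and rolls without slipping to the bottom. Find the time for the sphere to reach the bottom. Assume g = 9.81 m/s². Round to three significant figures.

For this body I = (2/5)MR², i.e. k = I/(MR²) = 0.4.
Along the incline Mg sinθ − f = Ma, and torque about the center fR = Iα = kMR²(a/R) gives f = kMa.
Hence a = g sinθ/(1+k) = 9.81×sin23.4°/1.4 = 2.783 m/s².
With constant a from rest, t = √(2L/a) = √(2·1.76/2.783) ≈ 1.12 s.

t ≈ 1.12 s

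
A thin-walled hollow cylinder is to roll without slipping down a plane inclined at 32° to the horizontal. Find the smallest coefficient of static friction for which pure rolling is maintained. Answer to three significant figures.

With I = MR², the ratio k = I/(MR²) is 1.
Along the incline Mg sinθ − f = Ma, and torque about the center fR = Iα = kMR²(a/R) gives f = kMa.
These give a = g sinθ/(1+k) and the required friction f = kMg sinθ/(1+k).
The normal force is N = Mg cosθ, so μ_min = f/N = k tanθ/(1+k).
μ_min = 1 × tan32° / 2 ≈ 0.312.

μ_min ≈ 0.312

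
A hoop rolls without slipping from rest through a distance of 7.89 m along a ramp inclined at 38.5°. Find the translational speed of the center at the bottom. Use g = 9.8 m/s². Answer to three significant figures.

Here I = MR², so the shape factor k = I/(MR²) = 1.
Since it rolls without slipping, ω = v/R and KE = ½Mv² + ½Iω² = ½(1+k)Mv² = Mv².
The vertical drop is h = L sinθ = 7.89 × sin38.5° = 4.912 m.
Energy conservation: Mgh = Mv², so v = √(2gh/(1+k)) = √(2 × 9.8 × 4.912 / 2) ≈ 6.94 m/s.

v ≈ 6.94 m/s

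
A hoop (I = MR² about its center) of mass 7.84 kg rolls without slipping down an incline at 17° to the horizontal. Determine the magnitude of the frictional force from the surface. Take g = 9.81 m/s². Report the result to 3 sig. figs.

The moment of inertia is MR², giving k ≡ I/(MR²) = 1.
Newton's second law down the slope: Mg sinθ − f = Ma. The torque equation fR = Iα (with α = a/R) gives f = kMa.
Combining, a = g sinθ/(1+k) and f = kMa = kMg sinθ/(1+k).
f = 1 × 7.84 × 9.81 × sin17° / 2 ≈ 11.2 N.

f ≈ 11.2 N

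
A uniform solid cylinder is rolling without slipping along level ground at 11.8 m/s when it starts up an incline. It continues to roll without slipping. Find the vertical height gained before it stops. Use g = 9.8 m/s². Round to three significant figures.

h ≈ 10.7 m

For this body I = (1/2)MR², i.e. k = I/(MR²) = 0.5.
Rolling without slipping gives ω = v/R, so the total kinetic energy is ½Mv² + ½Iω² = ½(1+k)Mv² = (3/4)Mv².
All of this converts to potential energy at the highest point: (3/4)Mv₀² = Mgh.
Thus h = (1+k)v₀²/(2g) = 1.5 × 11.8² / (2 × 9.8) ≈ 10.7 m.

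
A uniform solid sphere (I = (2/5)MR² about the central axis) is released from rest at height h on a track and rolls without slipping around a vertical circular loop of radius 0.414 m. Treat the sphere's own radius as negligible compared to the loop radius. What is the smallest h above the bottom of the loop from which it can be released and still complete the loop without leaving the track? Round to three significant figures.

h_min ≈ 1.12 m

For this body I = (2/5)MR², i.e. k = I/(MR²) = 0.4.
At the top, contact is just lost when gravity alone supplies the centripetal force: Mg = Mv_top²/r, i.e. v_top² = gr.
With ω = v/R, the kinetic energy at speed v is ½(1+k)Mv² = (7/10)Mv².
Energy conservation from release (height h) to the top (height 2r): Mgh = Mg(2r) + (7/10)M·gr.
Thus h_min = 2r + (1+k)r/2 = r(2 + 1.4/2) = 0.414 × 2.7 ≈ 1.12 m.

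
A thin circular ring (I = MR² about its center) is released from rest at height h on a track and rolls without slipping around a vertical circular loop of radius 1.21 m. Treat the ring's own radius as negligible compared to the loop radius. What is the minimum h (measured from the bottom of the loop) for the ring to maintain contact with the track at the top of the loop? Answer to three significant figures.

h_min ≈ 3.63 m

The moment of inertia is MR², giving k ≡ I/(MR²) = 1.
At the top of the loop, the minimum-contact condition is Mg = Mv_top²/r, so v_top² = gr.
With ω = v/R, the kinetic energy at speed v is ½(1+k)Mv² = Mv².
Energy conservation from release (height h) to the top (height 2r): Mgh = Mg(2r) + M·gr.
Thus h_min = 2r + (1+k)r/2 = r(2 + 2/2) = 1.21 × 3 ≈ 3.63 m.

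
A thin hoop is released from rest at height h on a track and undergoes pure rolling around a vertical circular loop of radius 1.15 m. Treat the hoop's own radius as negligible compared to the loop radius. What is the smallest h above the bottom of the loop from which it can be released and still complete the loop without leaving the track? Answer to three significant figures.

For this body I = MR², i.e. k = I/(MR²) = 1.
At the top, contact is just lost when gravity alone supplies the centripetal force: Mg = Mv_top²/r, i.e. v_top² = gr.
With ω = v/R, the kinetic energy at speed v is ½(1+k)Mv² = Mv².
Energy conservation from release (height h) to the top (height 2r): Mgh = Mg(2r) + M·gr.
Thus h_min = 2r + (1+k)r/2 = r(2 + 2/2) = 1.15 × 3 ≈ 3.45 m.

h_min ≈ 3.45 m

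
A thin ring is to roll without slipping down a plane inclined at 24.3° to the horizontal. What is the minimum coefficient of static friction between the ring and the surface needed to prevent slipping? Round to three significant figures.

μ_min ≈ 0.226

For this body I = MR², i.e. k = I/(MR²) = 1.
Along the incline Mg sinθ − f = Ma, and torque about the center fR = Iα = kMR²(a/R) gives f = kMa.
These give a = g sinθ/(1+k) and the required friction f = kMg sinθ/(1+k).
The normal force is N = Mg cosθ, so μ_min = f/N = k tanθ/(1+k).
μ_min = 1 × tan24.3° / 2 ≈ 0.226.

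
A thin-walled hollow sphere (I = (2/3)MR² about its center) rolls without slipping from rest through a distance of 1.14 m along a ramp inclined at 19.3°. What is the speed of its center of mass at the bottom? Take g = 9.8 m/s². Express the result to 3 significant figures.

The moment of inertia is (2/3)MR², giving k ≡ I/(MR²) = 2/3.
Rolling without slipping gives ω = v/R, so the total kinetic energy is ½Mv² + ½Iω² = ½(1+k)Mv² = (5/6)Mv².
The vertical drop is h = L sinθ = 1.14 × sin19.3° = 0.3768 m.
Energy conservation: Mgh = (5/6)Mv², so v = √(2gh/(1+k)) = √(2 × 9.8 × 0.3768 / 1.667) ≈ 2.10 m/s.

v ≈ 2.10 m/s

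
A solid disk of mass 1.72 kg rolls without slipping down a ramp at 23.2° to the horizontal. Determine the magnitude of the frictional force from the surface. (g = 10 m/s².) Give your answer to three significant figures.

The moment of inertia is (1/2)MR², giving k ≡ I/(MR²) = 0.5.
Along the incline Mg sinθ − f = Ma, and torque about the center fR = Iα = kMR²(a/R) gives f = kMa.
Combining, a = g sinθ/(1+k) and f = kMa = kMg sinθ/(1+k).
f = 0.5 × 1.72 × 10 × sin23.2° / 1.5 ≈ 2.26 N.

f ≈ 2.26 N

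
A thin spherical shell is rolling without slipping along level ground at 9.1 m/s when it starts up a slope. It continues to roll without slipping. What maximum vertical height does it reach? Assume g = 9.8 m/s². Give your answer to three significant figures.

h ≈ 7.04 m

With I = (2/3)MR², the ratio k = I/(MR²) is 2/3.
Since it rolls without slipping, ω = v/R and KE = ½Mv² + ½Iω² = ½(1+k)Mv² = (5/6)Mv².
At the top the kinetic energy is zero, so (5/6)Mv₀² = Mgh.
Thus h = (1+k)v₀²/(2g) = 1.667 × 9.1² / (2 × 9.8) ≈ 7.04 m.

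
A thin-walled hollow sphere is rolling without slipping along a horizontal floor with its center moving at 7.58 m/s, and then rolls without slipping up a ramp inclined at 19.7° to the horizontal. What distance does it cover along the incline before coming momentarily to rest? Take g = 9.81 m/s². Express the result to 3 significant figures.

Here I = (2/3)MR², so the shape factor k = I/(MR²) = 2/3.
Since it rolls without slipping, ω = v/R and KE = ½Mv² + ½Iω² = ½(1+k)Mv² = (5/6)Mv².
Setting this equal to Mgh gives the vertical rise h = (1+k)v₀²/(2g) = 1.667×7.58²/(2×9.81) = 4.881 m.
Along the incline, d = h/sinθ = 4.881/sin19.7° ≈ 14.5 m.

d ≈ 14.5 m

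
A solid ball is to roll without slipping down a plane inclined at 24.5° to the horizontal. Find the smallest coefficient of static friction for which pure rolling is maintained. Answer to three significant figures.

μ_min ≈ 0.130

Here I = (2/5)MR², so the shape factor k = I/(MR²) = 0.4.
Along the incline Mg sinθ − f = Ma, and torque about the center fR = Iα = kMR²(a/R) gives f = kMa.
These give a = g sinθ/(1+k) and the required friction f = kMg sinθ/(1+k).
The normal force is N = Mg cosθ, so μ_min = f/N = k tanθ/(1+k).
μ_min = 0.4 × tan24.5° / 1.4 ≈ 0.130.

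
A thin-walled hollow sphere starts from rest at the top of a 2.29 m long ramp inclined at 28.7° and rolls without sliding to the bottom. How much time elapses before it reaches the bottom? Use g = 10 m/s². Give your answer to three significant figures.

The moment of inertia is (2/3)MR², giving k ≡ I/(MR²) = 2/3.
Newton's second law down the slope: Mg sinθ − f = Ma. The torque equation fR = Iα (with α = a/R) gives f = kMa.
Hence a = g sinθ/(1+k) = 10×sin28.7°/1.667 = 2.881 m/s².
With constant a from rest, t = √(2L/a) = √(2·2.29/2.881) ≈ 1.26 s.

t ≈ 1.26 s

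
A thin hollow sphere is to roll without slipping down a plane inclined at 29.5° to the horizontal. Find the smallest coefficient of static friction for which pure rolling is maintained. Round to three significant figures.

For this body I = (2/3)MR², i.e. k = I/(MR²) = 2/3.
Along the incline Mg sinθ − f = Ma, and torque about the center fR = Iα = kMR²(a/R) gives f = kMa.
These give a = g sinθ/(1+k) and the required friction f = kMg sinθ/(1+k).
The normal force is N = Mg cosθ, so μ_min = f/N = k tanθ/(1+k).
μ_min = (2/3) × tan29.5° / 1.667 ≈ 0.226.

μ_min ≈ 0.226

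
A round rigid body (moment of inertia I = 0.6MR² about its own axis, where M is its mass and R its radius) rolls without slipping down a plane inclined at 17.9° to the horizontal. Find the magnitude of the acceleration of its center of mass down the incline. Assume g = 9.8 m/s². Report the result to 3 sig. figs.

For this body I = 0.6MR², i.e. k = I/(MR²) = 0.6.
Translational: Mg sinθ − f = Ma. Rotational about the CM: fR = Iα = kMRa, so f = kMa.
Eliminating f: Mg sinθ = (1+k)Ma, so a = g sinθ/(1+k) = 9.8 × sin17.9° / 1.6 ≈ 1.88 m/s².

a ≈ 1.88 m/s²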